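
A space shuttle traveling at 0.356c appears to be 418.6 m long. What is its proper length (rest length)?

Contracted length L = 418.6 m
γ = 1/√(1 - 0.356²) = 1.070
L₀ = γL = 1.070 × 418.6 = 447.9 m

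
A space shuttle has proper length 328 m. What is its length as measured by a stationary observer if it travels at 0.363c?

Proper length L₀ = 328 m
γ = 1/√(1 - 0.363²) = 1.0732
L = L₀/γ = 328/1.0732 = 305.6 m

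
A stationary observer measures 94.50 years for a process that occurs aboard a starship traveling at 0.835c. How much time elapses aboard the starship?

Dilated time Δt = 94.50 years
γ = 1/√(1 - 0.835²) = 1.8174
Δt₀ = Δt/γ = 94.50/1.8174 = 52.00 years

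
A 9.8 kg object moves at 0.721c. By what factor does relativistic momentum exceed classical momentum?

p_rel = γmv, p_class = mv
Ratio = γ = 1/√(1 - 0.721²) = 1.443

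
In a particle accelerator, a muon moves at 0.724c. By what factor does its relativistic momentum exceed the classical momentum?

p_rel = γmv, p_class = mv
Ratio = γ = 1/√(1 - 0.724²)
= 1/√(0.475824) = 1.450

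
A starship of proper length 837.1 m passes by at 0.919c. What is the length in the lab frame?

Proper length L₀ = 837.1 m
γ = 1/√(1 - 0.919²) = 2.5364
L = L₀/γ = 837.1/2.5364 = 330.0 m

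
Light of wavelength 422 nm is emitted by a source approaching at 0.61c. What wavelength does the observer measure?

β = 0.61
Wavelength Doppler factor = √(0.39/1.61) = √(0.24224) = 0.4922
λ_obs = 422 × 0.4922 = 207.7 nm (blueshift)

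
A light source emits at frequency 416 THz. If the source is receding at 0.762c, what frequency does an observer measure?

β = v/c = 0.762
(1-β)/(1+β) = 0.238/1.762 = 0.13507
Doppler factor = √(0.13507) = 0.3675
f_obs = 416 × 0.3675 = 152.9 THz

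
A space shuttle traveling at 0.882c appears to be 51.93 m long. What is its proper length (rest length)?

Contracted length L = 51.93 m
γ = 1/√(1 - 0.882²) = 2.122
L₀ = γL = 2.122 × 51.93 = 110.2 m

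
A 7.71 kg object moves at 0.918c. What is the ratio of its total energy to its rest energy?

E = γmc², E₀ = mc²
E/E₀ = γ = 1/√(1 - 0.918²) = 2.522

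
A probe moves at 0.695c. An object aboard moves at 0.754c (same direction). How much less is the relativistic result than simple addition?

Classical: u' + v = 0.754 + 0.695 = 1.449c
Relativistic: u = (0.754 + 0.695)/(1 + 0.52403) = 1.449/1.52403 = 0.9508c
Difference: 1.449 - 0.9508 = 0.4982c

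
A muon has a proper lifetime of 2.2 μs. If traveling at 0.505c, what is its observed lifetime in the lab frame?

Proper lifetime τ₀ = 2.2 μs
γ = 1/√(1 - 0.505²) = 1.1586
τ = γτ₀ = 1.1586 × 2.2 μs = 2.549 μs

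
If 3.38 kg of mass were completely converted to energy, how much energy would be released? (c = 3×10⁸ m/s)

Using E = mc²:
c² = (3×10⁸)² = 9×10¹⁶ m²/s²
E = 3.38 × 9×10¹⁶ = 3.042×10¹⁷ J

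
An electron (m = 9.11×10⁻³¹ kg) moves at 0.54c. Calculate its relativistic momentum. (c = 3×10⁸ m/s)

γ = 1/√(1 - 0.54²) = 1.188
v = 0.54 × 3×10⁸ = 1.620×10⁸ m/s
p = γmv = 1.188 × 9.11×10⁻³¹ × 1.620×10⁸ = 1.753×10⁻²² kg·m/s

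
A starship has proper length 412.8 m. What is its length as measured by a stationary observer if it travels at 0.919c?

Proper length L₀ = 412.8 m
γ = 1/√(1 - 0.919²) = 2.53641
L = L₀/γ = 412.8/2.53641 = 162.7 m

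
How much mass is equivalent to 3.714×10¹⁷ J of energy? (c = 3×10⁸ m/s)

From E = mc², we get m = E/c²
c² = (3×10⁸)² = 9×10¹⁶ m²/s²
m = 3.714×10¹⁷ / 9×10¹⁶ = 4.127 kg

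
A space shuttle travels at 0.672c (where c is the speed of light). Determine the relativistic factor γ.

v/c = 0.672, so (v/c)² = 0.451584
1 - (v/c)² = 0.548416
γ = 1/√(0.548416) = 1.350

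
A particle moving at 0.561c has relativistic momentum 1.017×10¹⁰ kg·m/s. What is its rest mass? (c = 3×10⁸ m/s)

γ = 1/√(1 - 0.561²) = 1.208
v = 0.561 × 3×10⁸ = 1.683×10⁸ m/s
m = p/(γv) = 1.017×10¹⁰/(1.208 × 1.683×10⁸) = 50.02 kg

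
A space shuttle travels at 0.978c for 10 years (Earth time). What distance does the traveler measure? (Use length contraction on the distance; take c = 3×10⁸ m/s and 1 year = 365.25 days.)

Earth distance: d = v × t = 0.978c × 10 yr = 9.259×10¹⁶ m
γ = 4.794
d' = d/γ = 9.259×10¹⁶/4.794 = 1.931×10¹⁶ m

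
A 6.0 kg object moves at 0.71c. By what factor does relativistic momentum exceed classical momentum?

p_rel = γmv, p_class = mv
Ratio = γ = 1/√(1 - 0.71²) = 1.420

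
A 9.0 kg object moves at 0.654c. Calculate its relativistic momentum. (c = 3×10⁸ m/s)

γ = 1/√(1 - 0.654²) = 1.322
v = 0.654 × 3×10⁸ = 1.962×10⁸ m/s
p = γmv = 1.322 × 9.0 × 1.962×10⁸ = 2.334×10⁹ kg·m/s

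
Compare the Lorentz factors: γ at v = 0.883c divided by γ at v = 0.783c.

γ₁ = 1/√(1 - 0.883²) = 2.131
γ₂ = 1/√(1 - 0.783²) = 1.608
γ₁/γ₂ = 2.131/1.608 = 1.325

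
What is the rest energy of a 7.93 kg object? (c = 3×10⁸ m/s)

c² = (3×10⁸)² = 9.000×10¹⁶ m²/s²
E₀ = mc² = 7.93 × 9.000×10¹⁶ = 7.137×10¹⁷ J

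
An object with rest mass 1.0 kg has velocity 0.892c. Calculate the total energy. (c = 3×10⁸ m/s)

γ = 1/√(1 - 0.892²) = 2.212
mc² = 1.0 × (3×10⁸)² = 9.000×10¹⁶ J
E = γmc² = 2.212 × 9.000×10¹⁶ = 1.991×10¹⁷ J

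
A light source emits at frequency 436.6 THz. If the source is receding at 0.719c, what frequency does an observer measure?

β = v/c = 0.719
(1-β)/(1+β) = 0.281/1.719 = 0.16347
Doppler factor = √(0.16347) = 0.4043
f_obs = 436.6 × 0.4043 = 176.5 THz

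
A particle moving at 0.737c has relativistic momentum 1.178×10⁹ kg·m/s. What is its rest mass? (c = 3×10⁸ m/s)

γ = 1/√(1 - 0.737²) = 1.4795
v = 0.737 × 3×10⁸ = 2.211×10⁸ m/s
m = p/(γv) = 1.178×10⁹/(1.4795 × 2.211×10⁸) = 3.601 kg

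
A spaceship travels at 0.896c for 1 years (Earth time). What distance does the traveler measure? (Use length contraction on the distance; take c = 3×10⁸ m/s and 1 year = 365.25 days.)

Earth distance: d = v × t = 0.896c × 1 yr = 8.483×10¹⁵ m
γ = 2.252
d' = d/γ = 8.483×10¹⁵/2.252 = 3.767×10¹⁵ m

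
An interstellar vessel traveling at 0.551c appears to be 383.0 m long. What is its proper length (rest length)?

Contracted length L = 383.0 m
γ = 1/√(1 - 0.551²) = 1.19831
L₀ = γL = 1.19831 × 383.0 = 459.0 m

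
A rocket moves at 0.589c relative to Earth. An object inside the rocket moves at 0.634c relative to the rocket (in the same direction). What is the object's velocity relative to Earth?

u = (u' + v)/(1 + u'v/c²)
Numerator: 0.634 + 0.589 = 1.223
Denominator: 1 + 0.373426 = 1.373426
u = 1.223/1.373426 = 0.8905c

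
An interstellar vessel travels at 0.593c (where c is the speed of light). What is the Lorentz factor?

v/c = 0.593, so (v/c)² = 0.351649
1 - (v/c)² = 0.648351
γ = 1/√(0.648351) = 1.242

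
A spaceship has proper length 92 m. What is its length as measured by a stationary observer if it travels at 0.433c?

Proper length L₀ = 92 m
γ = 1/√(1 - 0.433²) = 1.1094
L = L₀/γ = 92/1.1094 = 82.93 m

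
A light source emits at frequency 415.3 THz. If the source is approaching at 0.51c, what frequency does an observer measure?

β = v/c = 0.51
(1+β)/(1-β) = 1.51/0.49 = 3.08163
Doppler factor = √(3.08163) = 1.75546
f_obs = 415.3 × 1.75546 = 729.0 THz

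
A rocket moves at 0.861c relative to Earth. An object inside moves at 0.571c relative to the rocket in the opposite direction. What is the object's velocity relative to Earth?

Object's velocity in rocket frame is u' = -0.571c
u = (u' + v)/(1 + u'v/c²) = (v - 0.571)/(1 - 0.571·v/c²)
Numerator: 0.861 - 0.571 = 0.29
Denominator: 1 - 0.491631 = 0.508369
u = 0.29/0.508369 = 0.5705c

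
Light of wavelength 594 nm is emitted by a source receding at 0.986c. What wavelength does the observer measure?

β = 0.986
Wavelength Doppler factor = √(1.986/0.014) = √(141.9) = 11.91
λ_obs = 594 × 11.91 = 7075 nm (redshift)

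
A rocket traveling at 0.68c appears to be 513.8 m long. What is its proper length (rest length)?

Contracted length L = 513.8 m
γ = 1/√(1 - 0.68²) = 1.364
L₀ = γL = 1.364 × 513.8 = 700.8 m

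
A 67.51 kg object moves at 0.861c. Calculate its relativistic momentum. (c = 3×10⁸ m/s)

γ = 1/√(1 - 0.861²) = 1.9662
v = 0.861 × 3×10⁸ = 2.583×10⁸ m/s
p = γmv = 1.9662 × 67.51 × 2.583×10⁸ = 3.429×10¹⁰ kg·m/s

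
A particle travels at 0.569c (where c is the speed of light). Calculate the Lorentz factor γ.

v/c = 0.569, so (v/c)² = 0.323761
1 - (v/c)² = 0.676239
γ = 1/√(0.676239) = 1.216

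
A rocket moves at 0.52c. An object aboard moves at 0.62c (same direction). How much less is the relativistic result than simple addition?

Classical: u' + v = 0.62 + 0.52 = 1.14c
Relativistic: u = (0.62 + 0.52)/(1 + 0.3224) = 1.14/1.3224 = 0.8621c
Difference: 1.14 - 0.8621 = 0.2779c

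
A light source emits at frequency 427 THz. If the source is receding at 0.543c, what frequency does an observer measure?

β = v/c = 0.543
(1-β)/(1+β) = 0.457/1.543 = 0.2962
Doppler factor = √(0.2962) = 0.5442
f_obs = 427 × 0.5442 = 232.4 THz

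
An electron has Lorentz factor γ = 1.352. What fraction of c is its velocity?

From γ = 1/√(1 - v²/c²):
1/γ² = 1/1.352² = 0.5471
v²/c² = 1 - 0.5471 = 0.4529
v/c = √(0.4529) = 0.6730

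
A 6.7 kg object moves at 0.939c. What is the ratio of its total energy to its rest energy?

E = γmc², E₀ = mc²
E/E₀ = γ = 1/√(1 - 0.939²) = 2.908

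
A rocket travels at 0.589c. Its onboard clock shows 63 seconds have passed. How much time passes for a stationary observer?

Proper time Δt₀ = 63 seconds
γ = 1/√(1 - 0.589²) = 1.2374
Δt = γΔt₀ = 1.2374 × 63 = 77.96 seconds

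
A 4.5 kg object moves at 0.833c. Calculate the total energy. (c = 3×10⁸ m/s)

γ = 1/√(1 - 0.833²) = 1.8074
mc² = 4.5 × (3×10⁸)² = 4.050×10¹⁷ J
E = γmc² = 1.8074 × 4.050×10¹⁷ = 7.320×10¹⁷ J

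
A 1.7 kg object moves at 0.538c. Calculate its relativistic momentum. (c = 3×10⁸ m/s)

γ = 1/√(1 - 0.538²) = 1.1863
v = 0.538 × 3×10⁸ = 1.614×10⁸ m/s
p = γmv = 1.1863 × 1.7 × 1.614×10⁸ = 3.255×10⁸ kg·m/s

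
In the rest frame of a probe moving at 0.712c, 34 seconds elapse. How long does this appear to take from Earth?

Proper time Δt₀ = 34 seconds
γ = 1/√(1 - 0.712²) = 1.424
Δt = γΔt₀ = 1.424 × 34 = 48.42 seconds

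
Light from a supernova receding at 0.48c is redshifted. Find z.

β = 0.48
(1+β)/(1-β) = 1.48/0.52 = 2.8462
√(2.8462) = 1.6871
z = 1.6871 - 1 = 0.6871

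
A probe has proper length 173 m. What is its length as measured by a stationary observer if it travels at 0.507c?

Proper length L₀ = 173 m
γ = 1/√(1 - 0.507²) = 1.160
L = L₀/γ = 173/1.160 = 149.1 m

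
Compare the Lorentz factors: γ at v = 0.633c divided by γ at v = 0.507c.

γ₁ = 1/√(1 - 0.633²) = 1.2917
γ₂ = 1/√(1 - 0.507²) = 1.1602
γ₁/γ₂ = 1.2917/1.1602 = 1.113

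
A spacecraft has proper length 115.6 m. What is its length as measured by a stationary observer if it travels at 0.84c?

Proper length L₀ = 115.6 m
γ = 1/√(1 - 0.84²) = 1.843
L = L₀/γ = 115.6/1.843 = 62.72 m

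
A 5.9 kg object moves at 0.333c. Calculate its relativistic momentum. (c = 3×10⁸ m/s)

γ = 1/√(1 - 0.333²) = 1.0605
v = 0.333 × 3×10⁸ = 9.990×10⁷ m/s
p = γmv = 1.0605 × 5.9 × 9.990×10⁷ = 6.251×10⁸ kg·m/s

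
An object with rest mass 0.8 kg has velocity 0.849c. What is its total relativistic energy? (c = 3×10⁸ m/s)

γ = 1/√(1 - 0.849²) = 1.893
mc² = 0.8 × (3×10⁸)² = 7.200×10¹⁶ J
E = γmc² = 1.893 × 7.200×10¹⁶ = 1.363×10¹⁷ J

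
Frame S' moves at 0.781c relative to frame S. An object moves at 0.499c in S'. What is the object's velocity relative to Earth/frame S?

u = (u' + v)/(1 + u'v/c²)
Numerator: 0.499 + 0.781 = 1.28
Denominator: 1 + 0.389719 = 1.389719
u = 1.28/1.389719 = 0.9210c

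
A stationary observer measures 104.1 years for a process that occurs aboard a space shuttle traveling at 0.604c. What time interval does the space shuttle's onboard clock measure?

Dilated time Δt = 104.1 years
γ = 1/√(1 - 0.604²) = 1.2547
Δt₀ = Δt/γ = 104.1/1.2547 = 82.97 years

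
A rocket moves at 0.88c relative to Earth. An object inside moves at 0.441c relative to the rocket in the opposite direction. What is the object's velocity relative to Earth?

Object's velocity in rocket frame is u' = -0.441c
u = (u' + v)/(1 + u'v/c²) = (v - 0.441)/(1 - 0.441·v/c²)
Numerator: 0.88 - 0.441 = 0.439
Denominator: 1 - 0.38808 = 0.61192
u = 0.439/0.61192 = 0.7174c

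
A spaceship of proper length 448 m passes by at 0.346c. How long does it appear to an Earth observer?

Proper length L₀ = 448 m
γ = 1/√(1 - 0.346²) = 1.066
L = L₀/γ = 448/1.066 = 420.3 m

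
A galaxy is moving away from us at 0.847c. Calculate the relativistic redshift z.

β = 0.847
(1+β)/(1-β) = 1.847/0.153 = 12.07
√(12.07) = 3.474
z = 3.474 - 1 = 2.474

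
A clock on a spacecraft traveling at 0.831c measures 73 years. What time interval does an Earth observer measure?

Proper time Δt₀ = 73 years
γ = 1/√(1 - 0.831²) = 1.7977
Δt = γΔt₀ = 1.7977 × 73 = 131.2 years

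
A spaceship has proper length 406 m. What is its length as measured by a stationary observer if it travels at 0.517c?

Proper length L₀ = 406 m
γ = 1/√(1 - 0.517²) = 1.1682
L = L₀/γ = 406/1.1682 = 347.5 m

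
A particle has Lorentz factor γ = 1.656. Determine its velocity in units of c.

From γ = 1/√(1 - v²/c²):
1/γ² = 1/1.656² = 0.3647
v²/c² = 1 - 0.3647 = 0.6353
v/c = √(0.6353) = 0.7971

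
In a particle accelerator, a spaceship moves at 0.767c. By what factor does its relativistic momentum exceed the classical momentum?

p_rel = γmv, p_class = mv
Ratio = γ = 1/√(1 - 0.767²)
= 1/√(0.411711) = 1.558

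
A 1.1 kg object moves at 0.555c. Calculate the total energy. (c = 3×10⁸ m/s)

γ = 1/√(1 - 0.555²) = 1.202
mc² = 1.1 × (3×10⁸)² = 9.900×10¹⁶ J
E = γmc² = 1.202 × 9.900×10¹⁶ = 1.190×10¹⁷ J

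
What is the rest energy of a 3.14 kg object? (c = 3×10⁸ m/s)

c² = (3×10⁸)² = 9.000×10¹⁶ m²/s²
E₀ = mc² = 3.14 × 9.000×10¹⁶ = 2.826×10¹⁷ J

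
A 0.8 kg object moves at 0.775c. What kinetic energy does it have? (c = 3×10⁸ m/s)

γ = 1/√(1 - 0.775²) = 1.5824
γ - 1 = 0.5824
KE = (γ-1)mc² = 0.5824 × 0.8 × (3×10⁸)² = 4.193×10¹⁶ J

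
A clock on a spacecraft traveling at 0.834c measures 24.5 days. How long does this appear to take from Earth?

Proper time Δt₀ = 24.5 days
γ = 1/√(1 - 0.834²) = 1.8124
Δt = γΔt₀ = 1.8124 × 24.5 = 44.40 days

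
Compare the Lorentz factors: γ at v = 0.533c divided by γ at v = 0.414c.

γ₁ = 1/√(1 - 0.533²) = 1.182
γ₂ = 1/√(1 - 0.414²) = 1.099
γ₁/γ₂ = 1.182/1.099 = 1.076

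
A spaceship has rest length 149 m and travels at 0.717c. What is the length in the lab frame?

Proper length L₀ = 149 m
γ = 1/√(1 - 0.717²) = 1.4346
L = L₀/γ = 149/1.4346 = 103.9 m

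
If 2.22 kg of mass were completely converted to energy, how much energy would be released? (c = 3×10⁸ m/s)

Using E = mc²:
c² = (3×10⁸)² = 9×10¹⁶ m²/s²
E = 2.22 × 9×10¹⁶ = 1.998×10¹⁷ J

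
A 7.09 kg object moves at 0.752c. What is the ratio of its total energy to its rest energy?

E = γmc², E₀ = mc²
E/E₀ = γ = 1/√(1 - 0.752²) = 1.517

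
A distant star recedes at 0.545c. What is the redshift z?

β = 0.545
(1+β)/(1-β) = 1.545/0.455 = 3.3956
√(3.3956) = 1.8427
z = 1.8427 - 1 = 0.8427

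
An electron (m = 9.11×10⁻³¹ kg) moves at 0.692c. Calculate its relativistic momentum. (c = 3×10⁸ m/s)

γ = 1/√(1 - 0.692²) = 1.3852
v = 0.692 × 3×10⁸ = 2.076×10⁸ m/s
p = γmv = 1.3852 × 9.11×10⁻³¹ × 2.076×10⁸ = 2.620×10⁻²² kg·m/s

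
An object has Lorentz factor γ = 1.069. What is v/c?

From γ = 1/√(1 - v²/c²):
1/γ² = 1/1.069² = 0.8751
v²/c² = 1 - 0.8751 = 0.1249
v/c = √(0.1249) = 0.3534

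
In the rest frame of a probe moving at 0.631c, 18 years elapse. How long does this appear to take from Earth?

Proper time Δt₀ = 18 years
γ = 1/√(1 - 0.631²) = 1.289
Δt = γΔt₀ = 1.289 × 18 = 23.20 years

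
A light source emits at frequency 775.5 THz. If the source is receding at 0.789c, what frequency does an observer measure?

β = v/c = 0.789
(1-β)/(1+β) = 0.211/1.789 = 0.1179
Doppler factor = √(0.1179) = 0.3434
f_obs = 775.5 × 0.3434 = 266.3 THz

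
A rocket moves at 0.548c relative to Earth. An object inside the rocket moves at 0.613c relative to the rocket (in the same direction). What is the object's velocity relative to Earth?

u = (u' + v)/(1 + u'v/c²)
Numerator: 0.613 + 0.548 = 1.161
Denominator: 1 + 0.335924 = 1.335924
u = 1.161/1.335924 = 0.8691c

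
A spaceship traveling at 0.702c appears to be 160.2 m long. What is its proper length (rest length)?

Contracted length L = 160.2 m
γ = 1/√(1 - 0.702²) = 1.404
L₀ = γL = 1.404 × 160.2 = 224.9 m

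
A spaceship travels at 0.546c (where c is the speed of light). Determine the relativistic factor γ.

v/c = 0.546, so (v/c)² = 0.298116
1 - (v/c)² = 0.701884
γ = 1/√(0.701884) = 1.194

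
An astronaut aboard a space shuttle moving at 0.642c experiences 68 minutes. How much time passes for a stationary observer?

Proper time Δt₀ = 68 minutes
γ = 1/√(1 - 0.642²) = 1.3043
Δt = γΔt₀ = 1.3043 × 68 = 88.69 minutes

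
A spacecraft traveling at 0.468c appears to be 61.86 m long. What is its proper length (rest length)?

Contracted length L = 61.86 m
γ = 1/√(1 - 0.468²) = 1.1316
L₀ = γL = 1.1316 × 61.86 = 70.00 m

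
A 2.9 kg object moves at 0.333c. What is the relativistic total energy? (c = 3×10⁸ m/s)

γ = 1/√(1 - 0.333²) = 1.0605
mc² = 2.9 × (3×10⁸)² = 2.610×10¹⁷ J
E = γmc² = 1.0605 × 2.610×10¹⁷ = 2.768×10¹⁷ J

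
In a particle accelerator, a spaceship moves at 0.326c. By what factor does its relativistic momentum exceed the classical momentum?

p_rel = γmv, p_class = mv
Ratio = γ = 1/√(1 - 0.326²)
= 1/√(0.893724) = 1.058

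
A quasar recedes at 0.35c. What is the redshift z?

β = 0.35
(1+β)/(1-β) = 1.35/0.65 = 2.077
√(2.077) = 1.4412
z = 1.4412 - 1 = 0.4412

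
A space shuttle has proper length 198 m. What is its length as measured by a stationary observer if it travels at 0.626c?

Proper length L₀ = 198 m
γ = 1/√(1 - 0.626²) = 1.282
L = L₀/γ = 198/1.282 = 154.4 m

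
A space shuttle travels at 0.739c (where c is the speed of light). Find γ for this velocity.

v/c = 0.739, so (v/c)² = 0.546121
1 - (v/c)² = 0.453879
γ = 1/√(0.453879) = 1.484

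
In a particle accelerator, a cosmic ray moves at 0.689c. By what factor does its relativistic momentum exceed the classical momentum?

p_rel = γmv, p_class = mv
Ratio = γ = 1/√(1 - 0.689²)
= 1/√(0.525279) = 1.380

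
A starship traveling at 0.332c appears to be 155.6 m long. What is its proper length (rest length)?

Contracted length L = 155.6 m
γ = 1/√(1 - 0.332²) = 1.0601
L₀ = γL = 1.0601 × 155.6 = 165.0 m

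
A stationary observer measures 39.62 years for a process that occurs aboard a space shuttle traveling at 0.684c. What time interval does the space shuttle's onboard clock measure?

Dilated time Δt = 39.62 years
γ = 1/√(1 - 0.684²) = 1.371
Δt₀ = Δt/γ = 39.62/1.371 = 28.90 years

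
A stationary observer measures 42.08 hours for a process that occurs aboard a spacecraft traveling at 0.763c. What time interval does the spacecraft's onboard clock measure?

Dilated time Δt = 42.08 hours
γ = 1/√(1 - 0.763²) = 1.547
Δt₀ = Δt/γ = 42.08/1.547 = 27.20 hours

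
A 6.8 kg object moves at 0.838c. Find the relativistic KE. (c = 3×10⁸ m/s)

γ = 1/√(1 - 0.838²) = 1.8326
γ - 1 = 0.8326
KE = (γ-1)mc² = 0.8326 × 6.8 × (3×10⁸)² = 5.096×10¹⁷ J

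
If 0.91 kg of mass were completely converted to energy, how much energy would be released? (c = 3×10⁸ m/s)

Using E = mc²:
c² = (3×10⁸)² = 9×10¹⁶ m²/s²
E = 0.91 × 9×10¹⁶ = 8.190×10¹⁶ J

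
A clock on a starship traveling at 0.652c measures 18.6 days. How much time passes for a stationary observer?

Proper time Δt₀ = 18.6 days
γ = 1/√(1 - 0.652²) = 1.319
Δt = γΔt₀ = 1.319 × 18.6 = 24.53 days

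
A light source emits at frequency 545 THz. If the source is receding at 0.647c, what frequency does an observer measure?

β = v/c = 0.647
(1-β)/(1+β) = 0.353/1.647 = 0.21433
Doppler factor = √(0.21433) = 0.4630
f_obs = 545 × 0.4630 = 252.3 THz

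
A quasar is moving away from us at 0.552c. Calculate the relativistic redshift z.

β = 0.552
(1+β)/(1-β) = 1.552/0.448 = 3.4643
√(3.4643) = 1.8613
z = 1.8613 - 1 = 0.8613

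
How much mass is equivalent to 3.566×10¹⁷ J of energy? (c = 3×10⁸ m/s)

From E = mc², we get m = E/c²
c² = (3×10⁸)² = 9×10¹⁶ m²/s²
m = 3.566×10¹⁷ / 9×10¹⁶ = 3.962 kg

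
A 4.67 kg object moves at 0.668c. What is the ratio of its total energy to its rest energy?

E = γmc², E₀ = mc²
E/E₀ = γ = 1/√(1 - 0.668²) = 1.344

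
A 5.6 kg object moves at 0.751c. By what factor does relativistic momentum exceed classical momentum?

p_rel = γmv, p_class = mv
Ratio = γ = 1/√(1 - 0.751²) = 1.514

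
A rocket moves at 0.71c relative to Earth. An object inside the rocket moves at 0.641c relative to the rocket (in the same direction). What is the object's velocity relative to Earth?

u = (u' + v)/(1 + u'v/c²)
Numerator: 0.641 + 0.71 = 1.351
Denominator: 1 + 0.45511 = 1.45511
u = 1.351/1.45511 = 0.9285c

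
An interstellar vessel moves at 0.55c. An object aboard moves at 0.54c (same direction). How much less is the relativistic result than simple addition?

Classical: u' + v = 0.54 + 0.55 = 1.09c
Relativistic: u = (0.54 + 0.55)/(1 + 0.297) = 1.09/1.297 = 0.8404c
Difference: 1.09 - 0.8404 = 0.2496c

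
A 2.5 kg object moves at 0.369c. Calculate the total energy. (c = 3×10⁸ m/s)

γ = 1/√(1 - 0.369²) = 1.076
mc² = 2.5 × (3×10⁸)² = 2.250×10¹⁷ J
E = γmc² = 1.076 × 2.250×10¹⁷ = 2.421×10¹⁷ J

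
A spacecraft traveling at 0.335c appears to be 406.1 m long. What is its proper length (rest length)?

Contracted length L = 406.1 m
γ = 1/√(1 - 0.335²) = 1.0613
L₀ = γL = 1.0613 × 406.1 = 431.0 m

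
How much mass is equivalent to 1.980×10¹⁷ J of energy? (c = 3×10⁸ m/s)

From E = mc², we get m = E/c²
c² = (3×10⁸)² = 9×10¹⁶ m²/s²
m = 1.980×10¹⁷ / 9×10¹⁶ = 2.200 kg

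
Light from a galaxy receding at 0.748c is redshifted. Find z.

β = 0.748
(1+β)/(1-β) = 1.748/0.252 = 6.937
√(6.937) = 2.634
z = 2.634 - 1 = 1.634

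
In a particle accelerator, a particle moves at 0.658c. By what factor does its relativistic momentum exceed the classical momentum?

p_rel = γmv, p_class = mv
Ratio = γ = 1/√(1 - 0.658²)
= 1/√(0.567036) = 1.328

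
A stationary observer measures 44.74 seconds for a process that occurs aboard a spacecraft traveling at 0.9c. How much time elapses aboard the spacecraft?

Dilated time Δt = 44.74 seconds
γ = 1/√(1 - 0.9²) = 2.294
Δt₀ = Δt/γ = 44.74/2.294 = 19.50 seconds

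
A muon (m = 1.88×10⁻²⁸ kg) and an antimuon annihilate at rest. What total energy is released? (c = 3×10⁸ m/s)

Both particles have the same rest mass, so total mass = 2m
E = 2m·c² = 2 × 1.88×10⁻²⁸ × (3×10⁸)²
= 2 × 1.88×10⁻²⁸ × 9×10¹⁶
= 3.384×10⁻¹¹ J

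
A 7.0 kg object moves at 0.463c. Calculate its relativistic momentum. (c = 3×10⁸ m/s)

γ = 1/√(1 - 0.463²) = 1.128
v = 0.463 × 3×10⁸ = 1.389×10⁸ m/s
p = γmv = 1.128 × 7.0 × 1.389×10⁸ = 1.097×10⁹ kg·m/s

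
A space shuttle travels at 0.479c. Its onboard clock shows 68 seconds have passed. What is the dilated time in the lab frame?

Proper time Δt₀ = 68 seconds
γ = 1/√(1 - 0.479²) = 1.1392
Δt = γΔt₀ = 1.1392 × 68 = 77.47 seconds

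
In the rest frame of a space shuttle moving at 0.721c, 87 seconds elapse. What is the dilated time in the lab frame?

Proper time Δt₀ = 87 seconds
γ = 1/√(1 - 0.721²) = 1.44314
Δt = γΔt₀ = 1.44314 × 87 = 125.6 seconds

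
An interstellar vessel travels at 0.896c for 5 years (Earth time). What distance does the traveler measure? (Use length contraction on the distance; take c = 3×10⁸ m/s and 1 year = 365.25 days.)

Earth distance: d = v × t = 0.896c × 5 yr = 4.241×10¹⁶ m
γ = 2.252
d' = d/γ = 4.241×10¹⁶/2.252 = 1.883×10¹⁶ m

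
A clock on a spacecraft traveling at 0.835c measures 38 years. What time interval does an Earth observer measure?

Proper time Δt₀ = 38 years
γ = 1/√(1 - 0.835²) = 1.8174
Δt = γΔt₀ = 1.8174 × 38 = 69.06 years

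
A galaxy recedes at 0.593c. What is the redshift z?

β = 0.593
(1+β)/(1-β) = 1.593/0.407 = 3.914
√(3.914) = 1.9784
z = 1.9784 - 1 = 0.9784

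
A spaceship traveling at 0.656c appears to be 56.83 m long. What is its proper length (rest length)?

Contracted length L = 56.83 m
γ = 1/√(1 - 0.656²) = 1.325
L₀ = γL = 1.325 × 56.83 = 75.30 m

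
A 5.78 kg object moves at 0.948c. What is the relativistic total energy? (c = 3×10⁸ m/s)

γ = 1/√(1 - 0.948²) = 3.142
mc² = 5.78 × (3×10⁸)² = 5.202×10¹⁷ J
E = γmc² = 3.142 × 5.202×10¹⁷ = 1.634×10¹⁸ J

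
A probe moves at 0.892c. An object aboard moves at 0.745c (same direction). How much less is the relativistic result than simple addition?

Classical: u' + v = 0.745 + 0.892 = 1.637c
Relativistic: u = (0.745 + 0.892)/(1 + 0.66454) = 1.637/1.66454 = 0.9835c
Difference: 1.637 - 0.9835 = 0.6535c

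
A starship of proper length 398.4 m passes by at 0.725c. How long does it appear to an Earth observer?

Proper length L₀ = 398.4 m
γ = 1/√(1 - 0.725²) = 1.452
L = L₀/γ = 398.4/1.452 = 274.4 m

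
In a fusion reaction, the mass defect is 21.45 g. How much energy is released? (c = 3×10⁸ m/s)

Convert mass defect: Δm = 21.45 g = 0.02145 kg
E = Δm·c² = 0.02145 × (3×10⁸)²
= 0.02145 × 9×10¹⁶ = 1.931×10¹⁵ J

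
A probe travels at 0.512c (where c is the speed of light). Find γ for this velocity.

v/c = 0.512, so (v/c)² = 0.262144
1 - (v/c)² = 0.737856
γ = 1/√(0.737856) = 1.164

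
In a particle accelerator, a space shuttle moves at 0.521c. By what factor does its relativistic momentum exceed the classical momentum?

p_rel = γmv, p_class = mv
Ratio = γ = 1/√(1 - 0.521²)
= 1/√(0.728559) = 1.172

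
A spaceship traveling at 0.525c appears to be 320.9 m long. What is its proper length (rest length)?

Contracted length L = 320.9 m
γ = 1/√(1 - 0.525²) = 1.1749
L₀ = γL = 1.1749 × 320.9 = 377.0 m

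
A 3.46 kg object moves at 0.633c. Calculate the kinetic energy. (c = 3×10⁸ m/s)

γ = 1/√(1 - 0.633²) = 1.29174
γ - 1 = 0.29174
KE = (γ-1)mc² = 0.29174 × 3.46 × (3×10⁸)² = 9.085×10¹⁶ J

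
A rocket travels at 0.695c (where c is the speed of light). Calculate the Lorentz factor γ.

v/c = 0.695, so (v/c)² = 0.483025
1 - (v/c)² = 0.516975
γ = 1/√(0.516975) = 1.391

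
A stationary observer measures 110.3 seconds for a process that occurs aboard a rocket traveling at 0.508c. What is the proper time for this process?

Dilated time Δt = 110.3 seconds
γ = 1/√(1 - 0.508²) = 1.16096
Δt₀ = Δt/γ = 110.3/1.16096 = 95.01 seconds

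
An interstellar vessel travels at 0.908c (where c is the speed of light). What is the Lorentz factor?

v/c = 0.908, so (v/c)² = 0.824464
1 - (v/c)² = 0.175536
γ = 1/√(0.175536) = 2.387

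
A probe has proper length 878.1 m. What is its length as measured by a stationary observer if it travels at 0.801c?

Proper length L₀ = 878.1 m
γ = 1/√(1 - 0.801²) = 1.6704
L = L₀/γ = 878.1/1.6704 = 525.7 m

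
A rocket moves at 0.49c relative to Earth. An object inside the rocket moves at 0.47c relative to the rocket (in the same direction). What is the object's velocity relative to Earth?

u = (u' + v)/(1 + u'v/c²)
Numerator: 0.47 + 0.49 = 0.96
Denominator: 1 + 0.2303 = 1.2303
u = 0.96/1.2303 = 0.7803c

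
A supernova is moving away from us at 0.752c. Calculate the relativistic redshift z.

β = 0.752
(1+β)/(1-β) = 1.752/0.248 = 7.065
√(7.065) = 2.658
z = 2.658 - 1 = 1.658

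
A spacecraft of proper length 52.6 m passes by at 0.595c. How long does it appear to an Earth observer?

Proper length L₀ = 52.6 m
γ = 1/√(1 - 0.595²) = 1.244
L = L₀/γ = 52.6/1.244 = 42.28 m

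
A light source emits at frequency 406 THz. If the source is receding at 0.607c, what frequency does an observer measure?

β = v/c = 0.607
(1-β)/(1+β) = 0.393/1.607 = 0.24456
Doppler factor = √(0.24456) = 0.4945
f_obs = 406 × 0.4945 = 200.8 THz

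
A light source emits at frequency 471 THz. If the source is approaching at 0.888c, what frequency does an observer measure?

β = v/c = 0.888
(1+β)/(1-β) = 1.888/0.112 = 16.86
Doppler factor = √(16.86) = 4.106
f_obs = 471 × 4.106 = 1934 THz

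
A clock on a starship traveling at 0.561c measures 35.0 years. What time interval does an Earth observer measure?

Proper time Δt₀ = 35.0 years
γ = 1/√(1 - 0.561²) = 1.208
Δt = γΔt₀ = 1.208 × 35.0 = 42.28 years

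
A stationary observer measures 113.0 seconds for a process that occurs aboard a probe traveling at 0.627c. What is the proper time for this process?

Dilated time Δt = 113.0 seconds
γ = 1/√(1 - 0.627²) = 1.2837
Δt₀ = Δt/γ = 113.0/1.2837 = 88.03 seconds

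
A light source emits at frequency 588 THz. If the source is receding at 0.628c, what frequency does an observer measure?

β = v/c = 0.628
(1-β)/(1+β) = 0.372/1.628 = 0.2285
Doppler factor = √(0.2285) = 0.4780
f_obs = 588 × 0.4780 = 281.1 THz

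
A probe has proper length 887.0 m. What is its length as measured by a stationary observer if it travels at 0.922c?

Proper length L₀ = 887.0 m
γ = 1/√(1 - 0.922²) = 2.583
L = L₀/γ = 887.0/2.583 = 343.4 m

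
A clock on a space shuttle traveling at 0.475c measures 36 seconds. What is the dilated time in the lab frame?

Proper time Δt₀ = 36 seconds
γ = 1/√(1 - 0.475²) = 1.1364
Δt = γΔt₀ = 1.1364 × 36 = 40.91 seconds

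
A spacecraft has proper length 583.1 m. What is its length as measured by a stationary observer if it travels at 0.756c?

Proper length L₀ = 583.1 m
γ = 1/√(1 - 0.756²) = 1.5277
L = L₀/γ = 583.1/1.5277 = 381.7 m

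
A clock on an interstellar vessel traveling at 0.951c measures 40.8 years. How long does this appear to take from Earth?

Proper time Δt₀ = 40.8 years
γ = 1/√(1 - 0.951²) = 3.2342
Δt = γΔt₀ = 3.2342 × 40.8 = 132.0 years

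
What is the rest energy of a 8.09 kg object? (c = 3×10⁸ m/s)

c² = (3×10⁸)² = 9.000×10¹⁶ m²/s²
E₀ = mc² = 8.09 × 9.000×10¹⁶ = 7.281×10¹⁷ J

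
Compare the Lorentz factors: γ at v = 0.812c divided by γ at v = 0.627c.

γ₁ = 1/√(1 - 0.812²) = 1.7133
γ₂ = 1/√(1 - 0.627²) = 1.2837
γ₁/γ₂ = 1.7133/1.2837 = 1.335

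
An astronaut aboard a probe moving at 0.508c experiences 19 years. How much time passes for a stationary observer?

Proper time Δt₀ = 19 years
γ = 1/√(1 - 0.508²) = 1.161
Δt = γΔt₀ = 1.161 × 19 = 22.06 years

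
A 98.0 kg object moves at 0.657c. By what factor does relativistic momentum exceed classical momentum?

p_rel = γmv, p_class = mv
Ratio = γ = 1/√(1 - 0.657²) = 1.326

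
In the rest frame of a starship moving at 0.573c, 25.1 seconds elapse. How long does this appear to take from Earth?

Proper time Δt₀ = 25.1 seconds
γ = 1/√(1 - 0.573²) = 1.2202
Δt = γΔt₀ = 1.2202 × 25.1 = 30.63 seconds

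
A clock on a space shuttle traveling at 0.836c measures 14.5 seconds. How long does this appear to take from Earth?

Proper time Δt₀ = 14.5 seconds
γ = 1/√(1 - 0.836²) = 1.822
Δt = γΔt₀ = 1.822 × 14.5 = 26.42 seconds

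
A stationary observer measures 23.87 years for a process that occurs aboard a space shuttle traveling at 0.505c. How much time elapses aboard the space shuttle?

Dilated time Δt = 23.87 years
γ = 1/√(1 - 0.505²) = 1.159
Δt₀ = Δt/γ = 23.87/1.159 = 20.60 years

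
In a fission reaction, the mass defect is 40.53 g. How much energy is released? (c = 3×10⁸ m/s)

Convert mass defect: Δm = 40.53 g = 0.04053 kg
E = Δm·c² = 0.04053 × (3×10⁸)²
= 0.04053 × 9×10¹⁶ = 3.648×10¹⁵ J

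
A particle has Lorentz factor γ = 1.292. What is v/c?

From γ = 1/√(1 - v²/c²):
1/γ² = 1/1.292² = 0.5991
v²/c² = 1 - 0.5991 = 0.4009
v/c = √(0.4009) = 0.6332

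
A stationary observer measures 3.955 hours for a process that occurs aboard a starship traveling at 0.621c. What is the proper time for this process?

Dilated time Δt = 3.955 hours
γ = 1/√(1 - 0.621²) = 1.276
Δt₀ = Δt/γ = 3.955/1.276 = 3.100 hours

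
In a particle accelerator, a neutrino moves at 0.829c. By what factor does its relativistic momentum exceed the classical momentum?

p_rel = γmv, p_class = mv
Ratio = γ = 1/√(1 - 0.829²)
= 1/√(0.312759) = 1.788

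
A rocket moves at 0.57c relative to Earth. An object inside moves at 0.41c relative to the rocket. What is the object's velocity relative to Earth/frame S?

u = (u' + v)/(1 + u'v/c²)
Numerator: 0.41 + 0.57 = 0.98
Denominator: 1 + 0.2337 = 1.2337
u = 0.98/1.2337 = 0.7944c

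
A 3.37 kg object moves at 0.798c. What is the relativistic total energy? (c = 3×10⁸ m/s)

γ = 1/√(1 - 0.798²) = 1.6593
mc² = 3.37 × (3×10⁸)² = 3.033×10¹⁷ J
E = γmc² = 1.6593 × 3.033×10¹⁷ = 5.033×10¹⁷ J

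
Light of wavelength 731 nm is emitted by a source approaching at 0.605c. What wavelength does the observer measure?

β = 0.605
Wavelength Doppler factor = √(0.395/1.605) = √(0.2461) = 0.4961
λ_obs = 731 × 0.4961 = 362.6 nm (blueshift)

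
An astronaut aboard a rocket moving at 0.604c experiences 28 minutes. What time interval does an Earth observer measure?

Proper time Δt₀ = 28 minutes
γ = 1/√(1 - 0.604²) = 1.2547
Δt = γΔt₀ = 1.2547 × 28 = 35.13 minutes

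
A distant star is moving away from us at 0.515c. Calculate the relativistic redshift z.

β = 0.515
(1+β)/(1-β) = 1.515/0.485 = 3.1237
√(3.1237) = 1.7674
z = 1.7674 - 1 = 0.7674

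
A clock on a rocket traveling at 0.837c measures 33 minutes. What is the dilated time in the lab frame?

Proper time Δt₀ = 33 minutes
γ = 1/√(1 - 0.837²) = 1.8275
Δt = γΔt₀ = 1.8275 × 33 = 60.31 minutes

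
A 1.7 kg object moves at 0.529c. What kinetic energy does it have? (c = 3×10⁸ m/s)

γ = 1/√(1 - 0.529²) = 1.17838
γ - 1 = 0.17838
KE = (γ-1)mc² = 0.17838 × 1.7 × (3×10⁸)² = 2.729×10¹⁶ J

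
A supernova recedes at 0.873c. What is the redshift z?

β = 0.873
(1+β)/(1-β) = 1.873/0.127 = 14.748
√(14.748) = 3.840
z = 3.840 - 1 = 2.840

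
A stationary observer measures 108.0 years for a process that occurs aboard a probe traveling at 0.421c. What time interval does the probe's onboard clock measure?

Dilated time Δt = 108.0 years
γ = 1/√(1 - 0.421²) = 1.1025
Δt₀ = Δt/γ = 108.0/1.1025 = 97.96 years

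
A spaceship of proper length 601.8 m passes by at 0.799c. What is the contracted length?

Proper length L₀ = 601.8 m
γ = 1/√(1 - 0.799²) = 1.663
L = L₀/γ = 601.8/1.663 = 361.9 m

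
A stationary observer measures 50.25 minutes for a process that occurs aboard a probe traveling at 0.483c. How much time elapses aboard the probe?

Dilated time Δt = 50.25 minutes
γ = 1/√(1 - 0.483²) = 1.142
Δt₀ = Δt/γ = 50.25/1.142 = 44.00 minutes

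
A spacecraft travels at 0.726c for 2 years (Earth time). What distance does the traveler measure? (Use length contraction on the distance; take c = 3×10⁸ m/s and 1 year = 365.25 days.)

Earth distance: d = v × t = 0.726c × 2 yr = 1.3746×10¹⁶ m
γ = 1.4541
d' = d/γ = 1.3746×10¹⁶/1.4541 = 9.453×10¹⁵ m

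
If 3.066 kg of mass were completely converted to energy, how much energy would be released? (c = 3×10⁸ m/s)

Using E = mc²:
c² = (3×10⁸)² = 9×10¹⁶ m²/s²
E = 3.066 × 9×10¹⁶ = 2.759×10¹⁷ J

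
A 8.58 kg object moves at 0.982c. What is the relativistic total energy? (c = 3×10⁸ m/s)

γ = 1/√(1 - 0.982²) = 5.294
mc² = 8.58 × (3×10⁸)² = 7.722×10¹⁷ J
E = γmc² = 5.294 × 7.722×10¹⁷ = 4.088×10¹⁸ J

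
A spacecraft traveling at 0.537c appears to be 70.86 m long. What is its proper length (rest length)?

Contracted length L = 70.86 m
γ = 1/√(1 - 0.537²) = 1.1854
L₀ = γL = 1.1854 × 70.86 = 84.00 m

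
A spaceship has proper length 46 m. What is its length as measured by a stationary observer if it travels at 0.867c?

Proper length L₀ = 46 m
γ = 1/√(1 - 0.867²) = 2.007
L = L₀/γ = 46/2.007 = 22.92 m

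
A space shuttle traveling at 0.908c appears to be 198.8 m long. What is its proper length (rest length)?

Contracted length L = 198.8 m
γ = 1/√(1 - 0.908²) = 2.387
L₀ = γL = 2.387 × 198.8 = 474.5 m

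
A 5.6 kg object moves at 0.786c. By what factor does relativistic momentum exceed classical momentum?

p_rel = γmv, p_class = mv
Ratio = γ = 1/√(1 - 0.786²) = 1.618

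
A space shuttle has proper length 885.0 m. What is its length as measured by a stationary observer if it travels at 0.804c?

Proper length L₀ = 885.0 m
γ = 1/√(1 - 0.804²) = 1.682
L = L₀/γ = 885.0/1.682 = 526.2 m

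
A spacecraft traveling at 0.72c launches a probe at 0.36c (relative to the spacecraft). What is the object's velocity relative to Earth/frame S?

u = (u' + v)/(1 + u'v/c²)
Numerator: 0.36 + 0.72 = 1.08
Denominator: 1 + 0.2592 = 1.2592
u = 1.08/1.2592 = 0.8577c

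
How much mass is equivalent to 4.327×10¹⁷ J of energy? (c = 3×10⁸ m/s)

From E = mc², we get m = E/c²
c² = (3×10⁸)² = 9×10¹⁶ m²/s²
m = 4.327×10¹⁷ / 9×10¹⁶ = 4.808 kg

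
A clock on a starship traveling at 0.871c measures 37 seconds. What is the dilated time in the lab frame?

Proper time Δt₀ = 37 seconds
γ = 1/√(1 - 0.871²) = 2.0355
Δt = γΔt₀ = 2.0355 × 37 = 75.31 seconds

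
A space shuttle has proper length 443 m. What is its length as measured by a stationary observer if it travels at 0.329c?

Proper length L₀ = 443 m
γ = 1/√(1 - 0.329²) = 1.059
L = L₀/γ = 443/1.059 = 418.3 m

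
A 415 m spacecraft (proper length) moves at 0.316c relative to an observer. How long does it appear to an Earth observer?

Proper length L₀ = 415 m
γ = 1/√(1 - 0.316²) = 1.054
L = L₀/γ = 415/1.054 = 393.7 m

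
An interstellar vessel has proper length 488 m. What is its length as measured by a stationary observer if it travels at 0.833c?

Proper length L₀ = 488 m
γ = 1/√(1 - 0.833²) = 1.8074
L = L₀/γ = 488/1.8074 = 270.0 m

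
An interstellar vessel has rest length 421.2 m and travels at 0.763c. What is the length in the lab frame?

Proper length L₀ = 421.2 m
γ = 1/√(1 - 0.763²) = 1.547
L = L₀/γ = 421.2/1.547 = 272.3 m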